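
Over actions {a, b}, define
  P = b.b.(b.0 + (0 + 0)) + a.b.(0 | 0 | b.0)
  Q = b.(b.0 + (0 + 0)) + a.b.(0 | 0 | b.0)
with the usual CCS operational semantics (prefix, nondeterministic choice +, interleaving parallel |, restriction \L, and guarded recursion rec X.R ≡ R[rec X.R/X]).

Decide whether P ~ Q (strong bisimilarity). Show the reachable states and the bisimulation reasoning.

NO

P's transition system — 7 states:
  m0 = b.b.(b.0 + (0 + 0)) + a.b.(0 | 0 | b.0) :: ··a··> m1, ··b··> m2
  m1 = b.(0 | 0 | b.0) :: ··b··> m3
  m2 = b.(b.0 + (0 + 0)) :: ··b··> m4
  m3 = 0 | 0 | b.0 :: ··b··> m5
  m4 = b.0 + (0 + 0) :: ··b··> m6
  m5 = 0 | 0 | 0 :: ∅
  m6 = 0 :: ∅
Q's transition system — 6 states:
  n0 = b.(b.0 + (0 + 0)) + a.b.(0 | 0 | b.0) :: ··a··> n1, ··b··> n2
  n1 = b.(0 | 0 | b.0) :: ··b··> n3
  n2 = b.0 + (0 + 0) :: ··b··> n4
  n3 = 0 | 0 | b.0 :: ··b··> n5
  n4 = 0 :: ∅
  n5 = 0 | 0 | 0 :: ∅
Bisimilarity quotient blocks:
  B0 = {m0}
  B1 = {m1, m2, n1}
  B2 = {m3, m4, n2, n3}
  B3 = {m5, m6, n4, n5}
  B4 = {n0}
m0 ∈ B0, n0 ∈ B4 → different blocks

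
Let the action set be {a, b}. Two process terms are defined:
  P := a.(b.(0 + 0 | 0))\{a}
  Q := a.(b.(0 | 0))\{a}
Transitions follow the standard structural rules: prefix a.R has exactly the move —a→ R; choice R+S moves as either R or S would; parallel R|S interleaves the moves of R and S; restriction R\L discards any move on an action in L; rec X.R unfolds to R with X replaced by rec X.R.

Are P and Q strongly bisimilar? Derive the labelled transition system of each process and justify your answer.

P ~ Q

LTS(P): 3 reachable states
  u0 = a.(b.(0 + 0 | 0))\{a} :: -a-> u1
  u1 = (b.(0 + 0 | 0))\{a} :: -b-> u2
  u2 = (0 + 0 | 0)\{a} :: deadlocked
LTS(Q): 3 reachable states
  v0 = a.(b.(0 | 0))\{a} :: -a-> v1
  v1 = (b.(0 | 0))\{a} :: -b-> v2
  v2 = (0 | 0)\{a} :: deadlocked
Partition-refinement fixed point:
  B0 = {u0, v0}
  B1 = {u1, v1}
  B2 = {u2, v2}
u0 ∈ B0, v0 ∈ B0 → same block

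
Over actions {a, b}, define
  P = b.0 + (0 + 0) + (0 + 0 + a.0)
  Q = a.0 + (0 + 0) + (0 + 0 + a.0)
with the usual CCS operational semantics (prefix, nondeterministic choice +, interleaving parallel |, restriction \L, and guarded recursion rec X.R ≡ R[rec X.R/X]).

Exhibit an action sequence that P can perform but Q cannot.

P's transition system — 2 states:
  s0 = b.0 + (0 + 0) + (0 + 0 + a.0) has moves —a→ s1, —b→ s1
  s1 = 0 has moves stopped
Q's transition system — 2 states:
  t0 = a.0 + (0 + 0) + (0 + 0 + a.0) has moves —a→ t1
  t1 = 0 has moves stopped
Executing b from P (initial set {s0}):
  step 1 (b): {s1}
  — P admits the full trace.
Executing b from Q (initial set {t0}):
  step 1 (b): ∅  — Q cannot continue

b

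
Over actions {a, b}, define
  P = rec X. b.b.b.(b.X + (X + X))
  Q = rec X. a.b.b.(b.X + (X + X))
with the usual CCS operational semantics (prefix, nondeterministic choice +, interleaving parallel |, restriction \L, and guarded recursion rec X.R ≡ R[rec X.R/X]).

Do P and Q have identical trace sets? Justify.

trace-distinct — witness ⟨b⟩

Reachable graph of P (4 states):
  m0 = rec X. b.b.b.(b.X + (X + X)) has moves =b=> m1
  m1 = b.b.(b.(rec X. b.b.b.(b.X + (X + X))) + ((rec X. b.b.b.(b.X + (X + X))) + (rec X. b.b.b.(b.X + (X + X))))) has moves =b=> m2
  m2 = b.(b.(rec X. b.b.b.(b.X + (X + X))) + ((rec X. b.b.b.(b.X + (X + X))) + (rec X. b.b.b.(b.X + (X + X))))) has moves =b=> m3
  m3 = b.(rec X. b.b.b.(b.X + (X + X))) + ((rec X. b.b.b.(b.X + (X + X))) + (rec X. b.b.b.(b.X + (X + X)))) has moves =b=> m0, =b=> m1
Reachable graph of Q (4 states):
  n0 = rec X. a.b.b.(b.X + (X + X)) has moves =a=> n1
  n1 = b.b.(b.(rec X. a.b.b.(b.X + (X + X))) + ((rec X. a.b.b.(b.X + (X + X))) + (rec X. a.b.b.(b.X + (X + X))))) has moves =b=> n2
  n2 = b.(b.(rec X. a.b.b.(b.X + (X + X))) + ((rec X. a.b.b.(b.X + (X + X))) + (rec X. a.b.b.(b.X + (X + X))))) has moves =b=> n3
  n3 = b.(rec X. a.b.b.(b.X + (X + X))) + ((rec X. a.b.b.(b.X + (X + X))) + (rec X. a.b.b.(b.X + (X + X)))) has moves =a=> n1, =b=> n0
Trace ⟨b⟩ through P, begin at {m0}:
  after b @ step 1: {m1}
  — P admits the full trace.
Trace ⟨b⟩ through Q, begin at {n0}:
  after b @ step 1: no successor for Q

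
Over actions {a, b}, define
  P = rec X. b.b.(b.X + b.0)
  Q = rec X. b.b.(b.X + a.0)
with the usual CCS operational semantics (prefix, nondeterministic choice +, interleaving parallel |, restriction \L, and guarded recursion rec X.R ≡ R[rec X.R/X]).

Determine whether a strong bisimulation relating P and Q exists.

LTS(P): 4 reachable states
  s0 = rec X. b.b.(b.X + b.0) :: —b→ s1
  s1 = b.(b.(rec X. b.b.(b.X + b.0)) + b.0) :: —b→ s2
  s2 = b.(rec X. b.b.(b.X + b.0)) + b.0 :: —b→ s0, —b→ s3
  s3 = 0 :: ·
LTS(Q): 4 reachable states
  t0 = rec X. b.b.(b.X + a.0) :: —b→ t1
  t1 = b.(b.(rec X. b.b.(b.X + a.0)) + a.0) :: —b→ t2
  t2 = b.(rec X. b.b.(b.X + a.0)) + a.0 :: —a→ t3, —b→ t0
  t3 = 0 :: ·
Partition-refinement fixed point:
  B0 = {s0}
  B1 = {s1}
  B2 = {s2}
  B3 = {s3, t3}
  B4 = {t0}
  B5 = {t1}
  B6 = {t2}
s0 ∈ B0, t0 ∈ B4 → different blocks

NO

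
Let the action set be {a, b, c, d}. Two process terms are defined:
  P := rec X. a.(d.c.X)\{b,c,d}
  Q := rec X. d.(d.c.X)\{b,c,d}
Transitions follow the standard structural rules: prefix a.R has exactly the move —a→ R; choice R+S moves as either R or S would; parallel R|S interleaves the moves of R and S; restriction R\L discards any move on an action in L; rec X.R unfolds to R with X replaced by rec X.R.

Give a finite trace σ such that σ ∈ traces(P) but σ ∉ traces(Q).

P's transition system — 2 states:
  p0 = rec X. a.(d.c.X)\{b,c,d} ⊢ —a→ p1
  p1 = (d.c.(rec X. a.(d.c.X)\{b,c,d}))\{b,c,d} ⊢ (no moves)
Q's transition system — 2 states:
  q0 = rec X. d.(d.c.X)\{b,c,d} ⊢ —d→ q1
  q1 = (d.c.(rec X. d.(d.c.X)\{b,c,d}))\{b,c,d} ⊢ (no moves)
Trace ⟨a⟩ through P, begin at {p0}:
  after a @ step 1: {p1}
  — P admits the full trace.
Trace ⟨a⟩ through Q, begin at {q0}:
  after a @ step 1: ∅ (Q stuck)

a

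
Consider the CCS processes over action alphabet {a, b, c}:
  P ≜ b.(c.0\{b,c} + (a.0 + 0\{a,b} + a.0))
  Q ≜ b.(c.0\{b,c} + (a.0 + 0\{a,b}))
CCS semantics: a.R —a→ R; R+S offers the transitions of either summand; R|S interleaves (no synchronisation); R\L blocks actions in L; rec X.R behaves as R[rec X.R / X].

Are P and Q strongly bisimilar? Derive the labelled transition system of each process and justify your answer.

YES

P's transition system — 4 states:
  m0 = b.(c.0\{b,c} + (a.0 + 0\{a,b} + a.0)) | —b→ m1
  m1 = c.0\{b,c} + (a.0 + 0\{a,b} + a.0) | —a→ m2, —c→ m3
  m2 = 0 | ·
  m3 = 0\{b,c} | ·
Q's transition system — 4 states:
  n0 = b.(c.0\{b,c} + (a.0 + 0\{a,b})) | —b→ n1
  n1 = c.0\{b,c} + (a.0 + 0\{a,b}) | —a→ n2, —c→ n3
  n2 = 0 | ·
  n3 = 0\{b,c} | ·
Bisimilarity quotient blocks:
  B0 = {m0, n0}
  B1 = {m1, n1}
  B2 = {m2, m3, n2, n3}
m0 ∈ B0, n0 ∈ B0 → same block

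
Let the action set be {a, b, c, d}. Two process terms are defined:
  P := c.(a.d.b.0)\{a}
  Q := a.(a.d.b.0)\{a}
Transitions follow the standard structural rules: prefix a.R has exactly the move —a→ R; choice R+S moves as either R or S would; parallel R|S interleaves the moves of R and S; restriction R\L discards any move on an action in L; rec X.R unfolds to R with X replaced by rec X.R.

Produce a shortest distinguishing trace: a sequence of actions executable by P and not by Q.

LTS(P): 2 reachable states
  m0 = c.(a.d.b.0)\{a} ⊢ -c-> m1
  m1 = (a.d.b.0)\{a} ⊢ stopped
LTS(Q): 2 reachable states
  n0 = a.(a.d.b.0)\{a} ⊢ -a-> n1
  n1 = (a.d.b.0)\{a} ⊢ stopped
Trace ⟨c⟩ through P, begin at {m0}:
  after c @ step 1: {m1}
  — P admits the full trace.
Trace ⟨c⟩ through Q, begin at {n0}:
  after c @ step 1: ∅  — Q cannot continue

c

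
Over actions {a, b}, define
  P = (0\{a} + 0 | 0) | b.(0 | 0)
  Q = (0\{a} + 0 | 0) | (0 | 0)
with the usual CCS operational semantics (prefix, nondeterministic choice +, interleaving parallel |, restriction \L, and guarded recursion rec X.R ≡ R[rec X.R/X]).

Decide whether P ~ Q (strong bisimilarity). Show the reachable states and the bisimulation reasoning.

not bisimilar

LTS(P): 2 reachable states
  s0 = (0\{a} + 0 | 0) | b.(0 | 0) :: =b=> s1
  s1 = (0\{a} + 0 | 0) | (0 | 0) :: ∅
LTS(Q): 1 reachable states
  t0 = (0\{a} + 0 | 0) | (0 | 0) :: ∅
Coarsest stable partition (strong bisimilarity classes):
  B0 = {s0}
  B1 = {s1, t0}
s0 ∈ B0, t0 ∈ B1 → different blocks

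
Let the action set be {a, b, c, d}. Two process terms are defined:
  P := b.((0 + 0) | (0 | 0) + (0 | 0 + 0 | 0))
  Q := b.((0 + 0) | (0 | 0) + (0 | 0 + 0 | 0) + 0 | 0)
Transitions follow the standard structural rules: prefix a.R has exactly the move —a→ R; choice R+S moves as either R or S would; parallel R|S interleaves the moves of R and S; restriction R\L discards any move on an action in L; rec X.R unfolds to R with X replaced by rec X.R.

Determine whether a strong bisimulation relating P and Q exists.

P ~ Q

P's transition system — 2 states:
  m0 = b.((0 + 0) | (0 | 0) + (0 | 0 + 0 | 0)) → -b-> m1
  m1 = (0 + 0) | (0 | 0) + (0 | 0 + 0 | 0) → (no moves)
Q's transition system — 2 states:
  n0 = b.((0 + 0) | (0 | 0) + (0 | 0 + 0 | 0) + 0 | 0) → -b-> n1
  n1 = (0 + 0) | (0 | 0) + (0 | 0 + 0 | 0) + 0 | 0 → (no moves)
Coarsest stable partition (strong bisimilarity classes):
  B0 = {m0, n0}
  B1 = {m1, n1}
m0 ∈ B0, n0 ∈ B0 → same block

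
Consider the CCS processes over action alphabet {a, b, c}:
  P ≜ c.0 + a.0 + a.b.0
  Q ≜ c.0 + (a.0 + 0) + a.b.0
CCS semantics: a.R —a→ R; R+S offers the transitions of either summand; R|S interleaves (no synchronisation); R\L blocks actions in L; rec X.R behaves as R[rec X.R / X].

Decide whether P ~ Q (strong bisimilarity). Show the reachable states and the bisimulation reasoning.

P's transition system — 3 states:
  u0 = c.0 + a.0 + a.b.0 → --a--▸ u1, --a--▸ u2, --c--▸ u1
  u1 = 0 → stopped
  u2 = b.0 → --b--▸ u1
Q's transition system — 3 states:
  v0 = c.0 + (a.0 + 0) + a.b.0 → --a--▸ v1, --a--▸ v2, --c--▸ v1
  v1 = 0 → stopped
  v2 = b.0 → --b--▸ v1
Coarsest stable partition (strong bisimilarity classes):
  B0 = {u0, v0}
  B1 = {u1, v1}
  B2 = {u2, v2}
u0 ∈ B0, v0 ∈ B0 → same block

bisimilar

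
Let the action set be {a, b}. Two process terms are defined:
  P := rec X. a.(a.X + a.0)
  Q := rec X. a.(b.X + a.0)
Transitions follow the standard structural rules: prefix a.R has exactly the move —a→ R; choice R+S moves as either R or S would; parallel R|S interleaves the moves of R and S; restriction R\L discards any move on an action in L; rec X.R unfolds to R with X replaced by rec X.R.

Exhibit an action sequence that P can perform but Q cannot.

aaa

P's transition system — 3 states:
  m0 = rec X. a.(a.X + a.0) ⊢ —a→ m1
  m1 = a.(rec X. a.(a.X + a.0)) + a.0 ⊢ —a→ m0, —a→ m2
  m2 = 0 ⊢ stopped
Q's transition system — 3 states:
  n0 = rec X. a.(b.X + a.0) ⊢ —a→ n1
  n1 = b.(rec X. a.(b.X + a.0)) + a.0 ⊢ —a→ n2, —b→ n0
  n2 = 0 ⊢ stopped
Executing aaa from P (initial set {m0}):
  [1] a ⇒ {m1}
  [2] a ⇒ {m0, m2}
  [3] a ⇒ {m1}
  — P admits the full trace.
Executing aaa from Q (initial set {n0}):
  [1] a ⇒ {n1}
  [2] a ⇒ {n2}
  [3] a ⇒ no successor for Q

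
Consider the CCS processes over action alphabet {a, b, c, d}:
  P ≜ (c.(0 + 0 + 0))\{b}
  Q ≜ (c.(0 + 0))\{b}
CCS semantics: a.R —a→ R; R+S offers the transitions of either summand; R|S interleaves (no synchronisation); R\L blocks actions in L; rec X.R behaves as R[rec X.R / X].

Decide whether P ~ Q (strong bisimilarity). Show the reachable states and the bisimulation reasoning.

P's transition system — 2 states:
  p0 = (c.(0 + 0 + 0))\{b} has moves —c→ p1
  p1 = (0 + 0 + 0)\{b} has moves ·
Q's transition system — 2 states:
  q0 = (c.(0 + 0))\{b} has moves —c→ q1
  q1 = (0 + 0)\{b} has moves ·
Coarsest stable partition (strong bisimilarity classes):
  B0 = {p0, q0}
  B1 = {p1, q1}
p0 ∈ B0, q0 ∈ B0 → same block

YES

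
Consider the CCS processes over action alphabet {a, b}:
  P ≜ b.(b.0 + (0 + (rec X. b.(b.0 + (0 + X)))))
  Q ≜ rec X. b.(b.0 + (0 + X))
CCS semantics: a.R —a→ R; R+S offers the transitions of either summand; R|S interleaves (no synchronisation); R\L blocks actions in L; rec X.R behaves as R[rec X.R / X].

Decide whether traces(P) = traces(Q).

P's transition system — 3 states:
  p0 = b.(b.0 + (0 + (rec X. b.(b.0 + (0 + X))))) ⊢ -b-> p1
  p1 = b.0 + (0 + (rec X. b.(b.0 + (0 + X)))) ⊢ -b-> p1, -b-> p2
  p2 = 0 ⊢ stopped
Q's transition system — 3 states:
  q0 = rec X. b.(b.0 + (0 + X)) ⊢ -b-> q1
  q1 = b.0 + (0 + (rec X. b.(b.0 + (0 + X)))) ⊢ -b-> q1, -b-> q2
  q2 = 0 ⊢ stopped
Coarsest stable partition (strong bisimilarity classes):
  B0 = {p0, q0}
  B1 = {p1, q1}
  B2 = {p2, q2}
p0 ∈ B0, q0 ∈ B0 → same block
Bisimilar ⇒ trace-equivalent.

traces(P) = traces(Q)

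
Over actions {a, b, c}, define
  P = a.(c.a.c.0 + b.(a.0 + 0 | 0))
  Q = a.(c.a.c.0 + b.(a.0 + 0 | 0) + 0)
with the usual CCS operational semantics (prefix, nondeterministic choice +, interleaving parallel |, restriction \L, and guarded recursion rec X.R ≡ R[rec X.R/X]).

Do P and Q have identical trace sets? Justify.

trace-equivalent

P's transition system — 6 states:
  s0 = a.(c.a.c.0 + b.(a.0 + 0 | 0)) has moves --a--▸ s1
  s1 = c.a.c.0 + b.(a.0 + 0 | 0) has moves --b--▸ s2, --c--▸ s3
  s2 = a.0 + 0 | 0 has moves --a--▸ s4
  s3 = a.c.0 has moves --a--▸ s5
  s4 = 0 has moves stopped
  s5 = c.0 has moves --c--▸ s4
Q's transition system — 6 states:
  t0 = a.(c.a.c.0 + b.(a.0 + 0 | 0) + 0) has moves --a--▸ t1
  t1 = c.a.c.0 + b.(a.0 + 0 | 0) + 0 has moves --b--▸ t2, --c--▸ t3
  t2 = a.0 + 0 | 0 has moves --a--▸ t4
  t3 = a.c.0 has moves --a--▸ t5
  t4 = 0 has moves stopped
  t5 = c.0 has moves --c--▸ t4
Coarsest stable partition (strong bisimilarity classes):
  B0 = {s0, t0}
  B1 = {s1, t1}
  B2 = {s3, t3}
  B3 = {s5, t5}
  B4 = {s4, t4}
  B5 = {s2, t2}
s0 ∈ B0, t0 ∈ B0 → same block
Bisimilar ⇒ trace-equivalent.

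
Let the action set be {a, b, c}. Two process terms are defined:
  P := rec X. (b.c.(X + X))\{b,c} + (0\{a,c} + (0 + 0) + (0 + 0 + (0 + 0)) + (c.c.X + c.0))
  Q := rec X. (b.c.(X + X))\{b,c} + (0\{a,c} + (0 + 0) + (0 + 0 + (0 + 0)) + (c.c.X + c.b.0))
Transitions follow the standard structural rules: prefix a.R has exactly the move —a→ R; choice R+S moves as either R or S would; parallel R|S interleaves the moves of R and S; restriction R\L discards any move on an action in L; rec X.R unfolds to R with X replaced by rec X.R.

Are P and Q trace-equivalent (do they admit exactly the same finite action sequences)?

traces(P) ≠ traces(Q) — witness ⟨cb⟩

Reachable graph of P (3 states):
  m0 = rec X. (b.c.(X + X))\{b,c} + (0\{a,c} + (0 + 0) + (0 + 0 + (0 + 0)) + (c.c.X + c.0)) | =c=> m1, =c=> m2
  m1 = 0 | stopped
  m2 = c.(rec X. (b.c.(X + X))\{b,c} + (0\{a,c} + (0 + 0) + (0 + 0 + (0 + 0)) + (c.c.X + c.0))) | =c=> m0
Reachable graph of Q (4 states):
  n0 = rec X. (b.c.(X + X))\{b,c} + (0\{a,c} + (0 + 0) + (0 + 0 + (0 + 0)) + (c.c.X + c.b.0)) | =c=> n1, =c=> n2
  n1 = b.0 | =b=> n3
  n2 = c.(rec X. (b.c.(X + X))\{b,c} + (0\{a,c} + (0 + 0) + (0 + 0 + (0 + 0)) + (c.c.X + c.b.0))) | =c=> n0
  n3 = 0 | stopped
Trace ⟨cb⟩ through Q, begin at {n0}:
  after c @ step 1: {n1, n2}
  after b @ step 2: {n3}
  ✓ Q
Trace ⟨cb⟩ through P, begin at {m0}:
  after c @ step 1: {m1, m2}
  after b @ step 2: no successor for P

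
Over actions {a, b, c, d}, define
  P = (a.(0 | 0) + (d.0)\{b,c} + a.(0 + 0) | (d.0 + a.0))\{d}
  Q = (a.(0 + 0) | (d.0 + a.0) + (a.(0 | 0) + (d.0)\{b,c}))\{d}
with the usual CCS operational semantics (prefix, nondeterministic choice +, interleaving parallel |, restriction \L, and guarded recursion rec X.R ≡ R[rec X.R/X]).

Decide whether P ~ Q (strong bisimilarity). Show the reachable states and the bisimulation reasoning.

Reachable graph of P (5 states):
  m0 = (a.(0 | 0) + (d.0)\{b,c} + a.(0 + 0) | (d.0 + a.0))\{d} ⊢ -a-> m1, -a-> m2, -a-> m3
  m1 = ((0 + 0) | (d.0 + a.0))\{d} ⊢ -a-> m4
  m2 = (0 | 0)\{d} ⊢ ∅
  m3 = (a.(0 + 0) | 0)\{d} ⊢ -a-> m4
  m4 = ((0 + 0) | 0)\{d} ⊢ ∅
Reachable graph of Q (5 states):
  n0 = (a.(0 + 0) | (d.0 + a.0) + (a.(0 | 0) + (d.0)\{b,c}))\{d} ⊢ -a-> n1, -a-> n2, -a-> n3
  n1 = ((0 + 0) | (d.0 + a.0))\{d} ⊢ -a-> n4
  n2 = (0 | 0)\{d} ⊢ ∅
  n3 = (a.(0 + 0) | 0)\{d} ⊢ -a-> n4
  n4 = ((0 + 0) | 0)\{d} ⊢ ∅
Coarsest stable partition (strong bisimilarity classes):
  B0 = {m0, n0}
  B1 = {m1, m3, n1, n3}
  B2 = {m2, m4, n2, n4}
m0 ∈ B0, n0 ∈ B0 → same block

P ~ Q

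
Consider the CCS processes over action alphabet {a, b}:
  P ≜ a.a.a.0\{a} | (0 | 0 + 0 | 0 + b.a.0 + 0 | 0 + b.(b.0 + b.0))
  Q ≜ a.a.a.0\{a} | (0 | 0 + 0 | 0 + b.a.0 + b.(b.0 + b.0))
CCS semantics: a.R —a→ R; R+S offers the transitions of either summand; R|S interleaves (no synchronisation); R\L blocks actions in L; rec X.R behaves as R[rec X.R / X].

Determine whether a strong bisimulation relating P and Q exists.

P's transition system — 16 states:
  s0 = a.a.a.0\{a} | (0 | 0 + 0 | 0 + b.a.0 + 0 | 0 + b.(b.0 + b.0)) has moves ··a··> s1, ··b··> s2, ··b··> s3
  s1 = a.a.0\{a} | (0 | 0 + 0 | 0 + b.a.0 + 0 | 0 + b.(b.0 + b.0)) has moves ··a··> s4, ··b··> s5, ··b··> s6
  s2 = a.a.a.0\{a} | (b.0 + b.0) has moves ··a··> s5, ··b··> s7
  s3 = a.a.a.0\{a} | a.0 has moves ··a··> s6, ··a··> s7
  s4 = a.0\{a} | (0 | 0 + 0 | 0 + b.a.0 + 0 | 0 + b.(b.0 + b.0)) has moves ··a··> s8, ··b··> s10, ··b··> s9
  s5 = a.a.0\{a} | (b.0 + b.0) has moves ··a··> s9, ··b··> s11
  s6 = a.a.0\{a} | a.0 has moves ··a··> s10, ··a··> s11
  s7 = a.a.a.0\{a} | 0 has moves ··a··> s11
  s8 = 0\{a} | (0 | 0 + 0 | 0 + b.a.0 + 0 | 0 + b.(b.0 + b.0)) has moves ··b··> s12, ··b··> s13
  s9 = a.0\{a} | (b.0 + b.0) has moves ··a··> s12, ··b··> s14
  s10 = a.0\{a} | a.0 has moves ··a··> s13, ··a··> s14
  s11 = a.a.0\{a} | 0 has moves ··a··> s14
  s12 = 0\{a} | (b.0 + b.0) has moves ··b··> s15
  s13 = 0\{a} | a.0 has moves ··a··> s15
  s14 = a.0\{a} | 0 has moves ··a··> s15
  s15 = 0\{a} | 0 has moves ·
Q's transition system — 16 states:
  t0 = a.a.a.0\{a} | (0 | 0 + 0 | 0 + b.a.0 + b.(b.0 + b.0)) has moves ··a··> t1, ··b··> t2, ··b··> t3
  t1 = a.a.0\{a} | (0 | 0 + 0 | 0 + b.a.0 + b.(b.0 + b.0)) has moves ··a··> t4, ··b··> t5, ··b··> t6
  t2 = a.a.a.0\{a} | (b.0 + b.0) has moves ··a··> t5, ··b··> t7
  t3 = a.a.a.0\{a} | a.0 has moves ··a··> t6, ··a··> t7
  t4 = a.0\{a} | (0 | 0 + 0 | 0 + b.a.0 + b.(b.0 + b.0)) has moves ··a··> t8, ··b··> t10, ··b··> t9
  t5 = a.a.0\{a} | (b.0 + b.0) has moves ··a··> t9, ··b··> t11
  t6 = a.a.0\{a} | a.0 has moves ··a··> t10, ··a··> t11
  t7 = a.a.a.0\{a} | 0 has moves ··a··> t11
  t8 = 0\{a} | (0 | 0 + 0 | 0 + b.a.0 + b.(b.0 + b.0)) has moves ··b··> t12, ··b··> t13
  t9 = a.0\{a} | (b.0 + b.0) has moves ··a··> t12, ··b··> t14
  t10 = a.0\{a} | a.0 has moves ··a··> t13, ··a··> t14
  t11 = a.a.0\{a} | 0 has moves ··a··> t14
  t12 = 0\{a} | (b.0 + b.0) has moves ··b··> t15
  t13 = 0\{a} | a.0 has moves ··a··> t15
  t14 = a.0\{a} | 0 has moves ··a··> t15
  t15 = 0\{a} | 0 has moves ·
Bisimilarity quotient blocks:
  B0 = {s0, t0}
  B1 = {s2, t2}
  B2 = {s5, t5}
  B3 = {s10, s11, t10, t11}
  B4 = {s13, s14, t13, t14}
  B5 = {s15, t15}
  B6 = {s9, t9}
  B7 = {s12, t12}
  B8 = {s6, s7, t6, t7}
  B9 = {s1, t1}
  B10 = {s4, t4}
  B11 = {s8, t8}
  B12 = {s3, t3}
s0 ∈ B0, t0 ∈ B0 → same block

bisimilar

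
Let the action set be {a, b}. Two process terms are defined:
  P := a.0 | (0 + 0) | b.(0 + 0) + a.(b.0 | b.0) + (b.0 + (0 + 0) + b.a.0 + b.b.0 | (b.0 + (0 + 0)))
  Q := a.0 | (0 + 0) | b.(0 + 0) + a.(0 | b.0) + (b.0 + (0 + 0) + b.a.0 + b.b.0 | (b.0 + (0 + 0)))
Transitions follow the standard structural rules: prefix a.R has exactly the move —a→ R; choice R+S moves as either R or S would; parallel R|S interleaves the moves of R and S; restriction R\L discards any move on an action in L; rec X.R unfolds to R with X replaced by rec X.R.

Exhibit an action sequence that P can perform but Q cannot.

P's transition system — 13 states:
  s0 = a.0 | (0 + 0) | b.(0 + 0) + a.(b.0 | b.0) + (b.0 + (0 + 0) + b.a.0 + b.b.0 | (b.0 + (0 + 0))) has moves ··a··> s1, ··a··> s2, ··b··> s3, ··b··> s4, ··b··> s5, ··b··> s6, ··b··> s7
  s1 = 0 | (0 + 0) | b.(0 + 0) has moves ··b··> s8
  s2 = b.0 | b.0 has moves ··b··> s10, ··b··> s9
  s3 = 0 has moves ∅
  s4 = a.0 has moves ··a··> s3
  s5 = a.0 | (0 + 0) | (0 + 0) has moves ··a··> s8
  s6 = b.0 | (b.0 + (0 + 0)) has moves ··b··> s10, ··b··> s11
  s7 = b.b.0 | 0 has moves ··b··> s10
  s8 = 0 | (0 + 0) | (0 + 0) has moves ∅
  s9 = 0 | b.0 has moves ··b··> s12
  s10 = b.0 | 0 has moves ··b··> s12
  s11 = 0 | (b.0 + (0 + 0)) has moves ··b··> s12
  s12 = 0 | 0 has moves ∅
Q's transition system — 12 states:
  t0 = a.0 | (0 + 0) | b.(0 + 0) + a.(0 | b.0) + (b.0 + (0 + 0) + b.a.0 + b.b.0 | (b.0 + (0 + 0))) has moves ··a··> t1, ··a··> t2, ··b··> t3, ··b··> t4, ··b··> t5, ··b··> t6, ··b··> t7
  t1 = 0 | (0 + 0) | b.(0 + 0) has moves ··b··> t8
  t2 = 0 | b.0 has moves ··b··> t9
  t3 = 0 has moves ∅
  t4 = a.0 has moves ··a··> t3
  t5 = a.0 | (0 + 0) | (0 + 0) has moves ··a··> t8
  t6 = b.0 | (b.0 + (0 + 0)) has moves ··b··> t10, ··b··> t11
  t7 = b.b.0 | 0 has moves ··b··> t11
  t8 = 0 | (0 + 0) | (0 + 0) has moves ∅
  t9 = 0 | 0 has moves ∅
  t10 = 0 | (b.0 + (0 + 0)) has moves ··b··> t9
  t11 = b.0 | 0 has moves ··b··> t9
Trace ⟨abb⟩ through P, begin at {s0}:
  [1] a ⇒ {s1, s2}
  [2] b ⇒ {s10, s8, s9}
  [3] b ⇒ {s12}
  ✓ P
Trace ⟨abb⟩ through Q, begin at {t0}:
  [1] a ⇒ {t1, t2}
  [2] b ⇒ {t8, t9}
  [3] b ⇒ no successor for Q

abb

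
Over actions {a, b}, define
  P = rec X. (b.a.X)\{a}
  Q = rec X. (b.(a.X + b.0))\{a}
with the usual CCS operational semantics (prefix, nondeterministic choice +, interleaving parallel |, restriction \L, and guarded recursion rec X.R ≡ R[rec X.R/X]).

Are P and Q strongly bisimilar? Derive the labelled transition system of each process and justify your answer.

Reachable graph of P (2 states):
  u0 = rec X. (b.a.X)\{a} has moves -b-> u1
  u1 = (a.(rec X. (b.a.X)\{a}))\{a} has moves ·
Reachable graph of Q (3 states):
  v0 = rec X. (b.(a.X + b.0))\{a} has moves -b-> v1
  v1 = (a.(rec X. (b.(a.X + b.0))\{a}) + b.0)\{a} has moves -b-> v2
  v2 = 0\{a} has moves ·
Bisimilarity quotient blocks:
  B0 = {u0, v1}
  B1 = {u1, v2}
  B2 = {v0}
u0 ∈ B0, v0 ∈ B2 → different blocks

NO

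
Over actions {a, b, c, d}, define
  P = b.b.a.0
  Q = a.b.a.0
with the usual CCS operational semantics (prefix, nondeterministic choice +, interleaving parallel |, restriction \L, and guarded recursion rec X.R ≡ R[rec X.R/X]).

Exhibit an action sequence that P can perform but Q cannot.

b

LTS(P): 4 reachable states
  p0 = b.b.a.0 :: --b--▸ p1
  p1 = b.a.0 :: --b--▸ p2
  p2 = a.0 :: --a--▸ p3
  p3 = 0 :: stopped
LTS(Q): 4 reachable states
  q0 = a.b.a.0 :: --a--▸ q1
  q1 = b.a.0 :: --b--▸ q2
  q2 = a.0 :: --a--▸ q3
  q3 = 0 :: stopped
Executing b from P (initial set {p0}):
  step 1 (b): {p1}
  P completes σ.
Executing b from Q (initial set {q0}):
  step 1 (b): ∅  — Q cannot continue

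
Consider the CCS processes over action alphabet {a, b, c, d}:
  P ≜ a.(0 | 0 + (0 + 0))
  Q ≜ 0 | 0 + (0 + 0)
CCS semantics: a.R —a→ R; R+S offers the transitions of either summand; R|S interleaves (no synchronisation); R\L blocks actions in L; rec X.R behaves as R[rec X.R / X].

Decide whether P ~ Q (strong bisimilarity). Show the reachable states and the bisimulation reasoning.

NO

P's transition system — 2 states:
  p0 = a.(0 | 0 + (0 + 0)) → --a--▸ p1
  p1 = 0 | 0 + (0 + 0) → stopped
Q's transition system — 1 states:
  q0 = 0 | 0 + (0 + 0) → stopped
Bisimilarity quotient blocks:
  B0 = {p0}
  B1 = {p1, q0}
p0 ∈ B0, q0 ∈ B1 → different blocks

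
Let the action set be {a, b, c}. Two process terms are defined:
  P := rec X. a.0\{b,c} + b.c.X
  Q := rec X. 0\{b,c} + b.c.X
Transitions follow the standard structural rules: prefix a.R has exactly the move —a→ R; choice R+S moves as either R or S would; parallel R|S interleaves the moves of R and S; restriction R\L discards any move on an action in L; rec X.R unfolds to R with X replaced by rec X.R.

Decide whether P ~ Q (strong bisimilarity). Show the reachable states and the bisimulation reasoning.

P's transition system — 3 states:
  u0 = rec X. a.0\{b,c} + b.c.X | --a--▸ u1, --b--▸ u2
  u1 = 0\{b,c} | deadlocked
  u2 = c.(rec X. a.0\{b,c} + b.c.X) | --c--▸ u0
Q's transition system — 2 states:
  v0 = rec X. 0\{b,c} + b.c.X | --b--▸ v1
  v1 = c.(rec X. 0\{b,c} + b.c.X) | --c--▸ v0
Coarsest stable partition (strong bisimilarity classes):
  B0 = {u0}
  B1 = {u1}
  B2 = {u2}
  B3 = {v0}
  B4 = {v1}
u0 ∈ B0, v0 ∈ B3 → different blocks

P ≁ Q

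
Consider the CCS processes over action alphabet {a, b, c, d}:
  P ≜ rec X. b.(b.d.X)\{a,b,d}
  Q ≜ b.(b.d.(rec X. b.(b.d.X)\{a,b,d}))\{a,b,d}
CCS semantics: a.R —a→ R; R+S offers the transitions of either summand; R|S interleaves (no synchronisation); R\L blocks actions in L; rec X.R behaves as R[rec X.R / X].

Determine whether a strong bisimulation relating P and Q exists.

Reachable graph of P (2 states):
  p0 = rec X. b.(b.d.X)\{a,b,d} | -b-> p1
  p1 = (b.d.(rec X. b.(b.d.X)\{a,b,d}))\{a,b,d} | ·
Reachable graph of Q (2 states):
  q0 = b.(b.d.(rec X. b.(b.d.X)\{a,b,d}))\{a,b,d} | -b-> q1
  q1 = (b.d.(rec X. b.(b.d.X)\{a,b,d}))\{a,b,d} | ·
Coarsest stable partition (strong bisimilarity classes):
  B0 = {p0, q0}
  B1 = {p1, q1}
p0 ∈ B0, q0 ∈ B0 → same block

bisimilar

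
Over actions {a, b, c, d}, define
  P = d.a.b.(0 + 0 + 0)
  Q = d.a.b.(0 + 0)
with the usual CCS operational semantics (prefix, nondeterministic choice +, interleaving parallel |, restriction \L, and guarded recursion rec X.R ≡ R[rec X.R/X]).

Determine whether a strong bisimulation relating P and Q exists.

Reachable graph of P (4 states):
  m0 = d.a.b.(0 + 0 + 0) :: -d-> m1
  m1 = a.b.(0 + 0 + 0) :: -a-> m2
  m2 = b.(0 + 0 + 0) :: -b-> m3
  m3 = 0 + 0 + 0 :: ·
Reachable graph of Q (4 states):
  n0 = d.a.b.(0 + 0) :: -d-> n1
  n1 = a.b.(0 + 0) :: -a-> n2
  n2 = b.(0 + 0) :: -b-> n3
  n3 = 0 + 0 :: ·
Coarsest stable partition (strong bisimilarity classes):
  B0 = {m0, n0}
  B1 = {m1, n1}
  B2 = {m2, n2}
  B3 = {m3, n3}
m0 ∈ B0, n0 ∈ B0 → same block

YES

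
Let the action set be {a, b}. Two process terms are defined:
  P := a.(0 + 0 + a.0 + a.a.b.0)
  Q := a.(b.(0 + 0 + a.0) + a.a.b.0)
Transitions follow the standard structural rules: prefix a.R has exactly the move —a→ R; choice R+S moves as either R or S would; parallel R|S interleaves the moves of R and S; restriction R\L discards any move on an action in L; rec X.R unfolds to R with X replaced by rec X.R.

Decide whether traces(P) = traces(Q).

LTS(P): 5 reachable states
  u0 = a.(0 + 0 + a.0 + a.a.b.0) has moves -a-> u1
  u1 = 0 + 0 + a.0 + a.a.b.0 has moves -a-> u2, -a-> u3
  u2 = 0 has moves ·
  u3 = a.b.0 has moves -a-> u4
  u4 = b.0 has moves -b-> u2
LTS(Q): 6 reachable states
  v0 = a.(b.(0 + 0 + a.0) + a.a.b.0) has moves -a-> v1
  v1 = b.(0 + 0 + a.0) + a.a.b.0 has moves -a-> v2, -b-> v3
  v2 = a.b.0 has moves -a-> v4
  v3 = 0 + 0 + a.0 has moves -a-> v5
  v4 = b.0 has moves -b-> v5
  v5 = 0 has moves ·
Run σ = ⟨ab⟩ on Q: start {v0}
  [1] a ⇒ {v1}
  [2] b ⇒ {v3}
  — Q admits the full trace.
Run σ = ⟨ab⟩ on P: start {u0}
  [1] a ⇒ {u1}
  [2] b ⇒ ∅  — P cannot continue

trace-distinct — witness ⟨ab⟩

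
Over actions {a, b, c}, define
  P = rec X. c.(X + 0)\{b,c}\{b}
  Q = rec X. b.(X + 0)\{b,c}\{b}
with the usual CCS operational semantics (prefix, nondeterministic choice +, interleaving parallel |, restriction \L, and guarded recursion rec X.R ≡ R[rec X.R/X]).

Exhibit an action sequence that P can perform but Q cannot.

c

LTS(P): 2 reachable states
  m0 = rec X. c.(X + 0)\{b,c}\{b} → —c→ m1
  m1 = ((rec X. c.(X + 0)\{b,c}\{b}) + 0)\{b,c}\{b} → (no moves)
LTS(Q): 2 reachable states
  n0 = rec X. b.(X + 0)\{b,c}\{b} → —b→ n1
  n1 = ((rec X. b.(X + 0)\{b,c}\{b}) + 0)\{b,c}\{b} → (no moves)
Trace ⟨c⟩ through P, begin at {m0}:
  step 1 (c): {m1}
  P completes σ.
Trace ⟨c⟩ through Q, begin at {n0}:
  step 1 (c): ∅ (Q stuck)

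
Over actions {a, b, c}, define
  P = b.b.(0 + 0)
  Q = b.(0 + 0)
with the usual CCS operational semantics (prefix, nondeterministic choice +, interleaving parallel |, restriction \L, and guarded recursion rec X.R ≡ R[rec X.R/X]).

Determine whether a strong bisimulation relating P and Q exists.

Reachable graph of P (3 states):
  m0 = b.b.(0 + 0) :: =b=> m1
  m1 = b.(0 + 0) :: =b=> m2
  m2 = 0 + 0 :: ·
Reachable graph of Q (2 states):
  n0 = b.(0 + 0) :: =b=> n1
  n1 = 0 + 0 :: ·
Bisimilarity quotient blocks:
  B0 = {m0}
  B1 = {m1, n0}
  B2 = {m2, n1}
m0 ∈ B0, n0 ∈ B1 → different blocks

NO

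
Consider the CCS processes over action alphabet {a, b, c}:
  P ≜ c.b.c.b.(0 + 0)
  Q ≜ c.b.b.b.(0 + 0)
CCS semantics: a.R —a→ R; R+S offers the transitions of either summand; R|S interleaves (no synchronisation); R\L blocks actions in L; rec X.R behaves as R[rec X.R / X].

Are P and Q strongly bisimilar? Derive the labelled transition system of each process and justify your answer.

LTS(P): 5 reachable states
  m0 = c.b.c.b.(0 + 0) | =c=> m1
  m1 = b.c.b.(0 + 0) | =b=> m2
  m2 = c.b.(0 + 0) | =c=> m3
  m3 = b.(0 + 0) | =b=> m4
  m4 = 0 + 0 | (no moves)
LTS(Q): 5 reachable states
  n0 = c.b.b.b.(0 + 0) | =c=> n1
  n1 = b.b.b.(0 + 0) | =b=> n2
  n2 = b.b.(0 + 0) | =b=> n3
  n3 = b.(0 + 0) | =b=> n4
  n4 = 0 + 0 | (no moves)
Partition-refinement fixed point:
  B0 = {m0}
  B1 = {m1}
  B2 = {m2}
  B3 = {m3, n3}
  B4 = {m4, n4}
  B5 = {n0}
  B6 = {n1}
  B7 = {n2}
m0 ∈ B0, n0 ∈ B5 → different blocks

P ≁ Q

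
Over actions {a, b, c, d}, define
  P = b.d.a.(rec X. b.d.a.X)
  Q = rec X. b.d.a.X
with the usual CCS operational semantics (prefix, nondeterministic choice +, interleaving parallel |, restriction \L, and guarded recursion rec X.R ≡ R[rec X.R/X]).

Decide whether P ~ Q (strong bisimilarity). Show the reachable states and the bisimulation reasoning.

P's transition system — 4 states:
  u0 = b.d.a.(rec X. b.d.a.X) → --b--▸ u1
  u1 = d.a.(rec X. b.d.a.X) → --d--▸ u2
  u2 = a.(rec X. b.d.a.X) → --a--▸ u3
  u3 = rec X. b.d.a.X → --b--▸ u1
Q's transition system — 3 states:
  v0 = rec X. b.d.a.X → --b--▸ v1
  v1 = d.a.(rec X. b.d.a.X) → --d--▸ v2
  v2 = a.(rec X. b.d.a.X) → --a--▸ v0
Partition-refinement fixed point:
  B0 = {u0, u3, v0}
  B1 = {u1, v1}
  B2 = {u2, v2}
u0 ∈ B0, v0 ∈ B0 → same block

bisimilar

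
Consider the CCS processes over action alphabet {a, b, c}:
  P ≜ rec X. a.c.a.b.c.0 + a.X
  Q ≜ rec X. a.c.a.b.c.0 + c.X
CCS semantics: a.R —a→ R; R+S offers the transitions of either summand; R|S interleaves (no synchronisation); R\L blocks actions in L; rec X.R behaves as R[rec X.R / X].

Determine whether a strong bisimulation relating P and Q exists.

P's transition system — 6 states:
  u0 = rec X. a.c.a.b.c.0 + a.X → ··a··> u0, ··a··> u1
  u1 = c.a.b.c.0 → ··c··> u2
  u2 = a.b.c.0 → ··a··> u3
  u3 = b.c.0 → ··b··> u4
  u4 = c.0 → ··c··> u5
  u5 = 0 → ·
Q's transition system — 6 states:
  v0 = rec X. a.c.a.b.c.0 + c.X → ··a··> v1, ··c··> v0
  v1 = c.a.b.c.0 → ··c··> v2
  v2 = a.b.c.0 → ··a··> v3
  v3 = b.c.0 → ··b··> v4
  v4 = c.0 → ··c··> v5
  v5 = 0 → ·
Coarsest stable partition (strong bisimilarity classes):
  B0 = {u0}
  B1 = {u1, v1}
  B2 = {u2, v2}
  B3 = {u3, v3}
  B4 = {u4, v4}
  B5 = {u5, v5}
  B6 = {v0}
u0 ∈ B0, v0 ∈ B6 → different blocks

not bisimilar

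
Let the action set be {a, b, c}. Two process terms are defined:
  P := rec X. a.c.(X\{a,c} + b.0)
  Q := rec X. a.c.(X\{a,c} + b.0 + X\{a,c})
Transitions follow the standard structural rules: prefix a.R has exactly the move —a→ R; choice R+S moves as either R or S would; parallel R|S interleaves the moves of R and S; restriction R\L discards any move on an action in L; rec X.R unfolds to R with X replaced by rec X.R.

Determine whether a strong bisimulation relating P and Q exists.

P ~ Q

Reachable graph of P (4 states):
  u0 = rec X. a.c.(X\{a,c} + b.0) | ··a··> u1
  u1 = c.((rec X. a.c.(X\{a,c} + b.0))\{a,c} + b.0) | ··c··> u2
  u2 = (rec X. a.c.(X\{a,c} + b.0))\{a,c} + b.0 | ··b··> u3
  u3 = 0 | ∅
Reachable graph of Q (4 states):
  v0 = rec X. a.c.(X\{a,c} + b.0 + X\{a,c}) | ··a··> v1
  v1 = c.((rec X. a.c.(X\{a,c} + b.0 + X\{a,c}))\{a,c} + b.0 + (rec X. a.c.(X\{a,c} + b.0 + X\{a,c}))\{a,c}) | ··c··> v2
  v2 = (rec X. a.c.(X\{a,c} + b.0 + X\{a,c}))\{a,c} + b.0 + (rec X. a.c.(X\{a,c} + b.0 + X\{a,c}))\{a,c} | ··b··> v3
  v3 = 0 | ∅
Coarsest stable partition (strong bisimilarity classes):
  B0 = {u0, v0}
  B1 = {u1, v1}
  B2 = {u2, v2}
  B3 = {u3, v3}
u0 ∈ B0, v0 ∈ B0 → same block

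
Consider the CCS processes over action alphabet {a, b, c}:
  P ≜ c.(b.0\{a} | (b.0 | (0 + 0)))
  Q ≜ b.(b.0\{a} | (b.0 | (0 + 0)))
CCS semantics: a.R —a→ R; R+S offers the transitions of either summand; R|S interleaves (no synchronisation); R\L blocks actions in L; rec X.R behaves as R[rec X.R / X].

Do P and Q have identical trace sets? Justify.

P's transition system — 5 states:
  m0 = c.(b.0\{a} | (b.0 | (0 + 0))) :: ··c··> m1
  m1 = b.0\{a} | (b.0 | (0 + 0)) :: ··b··> m2, ··b··> m3
  m2 = 0\{a} | (b.0 | (0 + 0)) :: ··b··> m4
  m3 = b.0\{a} | (0 | (0 + 0)) :: ··b··> m4
  m4 = 0\{a} | (0 | (0 + 0)) :: (no moves)
Q's transition system — 5 states:
  n0 = b.(b.0\{a} | (b.0 | (0 + 0))) :: ··b··> n1
  n1 = b.0\{a} | (b.0 | (0 + 0)) :: ··b··> n2, ··b··> n3
  n2 = 0\{a} | (b.0 | (0 + 0)) :: ··b··> n4
  n3 = b.0\{a} | (0 | (0 + 0)) :: ··b··> n4
  n4 = 0\{a} | (0 | (0 + 0)) :: (no moves)
Executing c from P (initial set {m0}):
  [1] c ⇒ {m1}
  P completes σ.
Executing c from Q (initial set {n0}):
  [1] c ⇒ ∅  — Q cannot continue

NO — witness ⟨c⟩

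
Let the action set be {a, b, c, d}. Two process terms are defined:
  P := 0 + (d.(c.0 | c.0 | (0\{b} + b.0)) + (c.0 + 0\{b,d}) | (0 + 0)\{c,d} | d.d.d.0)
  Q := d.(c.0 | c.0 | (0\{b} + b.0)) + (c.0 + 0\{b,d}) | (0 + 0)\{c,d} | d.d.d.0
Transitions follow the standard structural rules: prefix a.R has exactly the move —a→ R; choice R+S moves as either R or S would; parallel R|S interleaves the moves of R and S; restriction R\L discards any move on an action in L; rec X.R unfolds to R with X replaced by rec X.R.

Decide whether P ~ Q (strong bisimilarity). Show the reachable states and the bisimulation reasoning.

P's transition system — 16 states:
  s0 = 0 + (d.(c.0 | c.0 | (0\{b} + b.0)) + (c.0 + 0\{b,d}) | (0 + 0)\{c,d} | d.d.d.0) → --c--▸ s1, --d--▸ s2, --d--▸ s3
  s1 = 0 | (0 + 0)\{c,d} | d.d.d.0 → --d--▸ s4
  s2 = (c.0 + 0\{b,d}) | (0 + 0)\{c,d} | d.d.0 → --c--▸ s4, --d--▸ s5
  s3 = c.0 | c.0 | (0\{b} + b.0) → --b--▸ s6, --c--▸ s7, --c--▸ s8
  s4 = 0 | (0 + 0)\{c,d} | d.d.0 → --d--▸ s9
  s5 = (c.0 + 0\{b,d}) | (0 + 0)\{c,d} | d.0 → --c--▸ s9, --d--▸ s10
  s6 = c.0 | c.0 | 0 → --c--▸ s11, --c--▸ s12
  s7 = 0 | c.0 | (0\{b} + b.0) → --b--▸ s11, --c--▸ s13
  s8 = c.0 | 0 | (0\{b} + b.0) → --b--▸ s12, --c--▸ s13
  s9 = 0 | (0 + 0)\{c,d} | d.0 → --d--▸ s14
  s10 = (c.0 + 0\{b,d}) | (0 + 0)\{c,d} | 0 → --c--▸ s14
  s11 = 0 | c.0 | 0 → --c--▸ s15
  s12 = c.0 | 0 | 0 → --c--▸ s15
  s13 = 0 | 0 | (0\{b} + b.0) → --b--▸ s15
  s14 = 0 | (0 + 0)\{c,d} | 0 → ∅
  s15 = 0 | 0 | 0 → ∅
Q's transition system — 16 states:
  t0 = d.(c.0 | c.0 | (0\{b} + b.0)) + (c.0 + 0\{b,d}) | (0 + 0)\{c,d} | d.d.d.0 → --c--▸ t1, --d--▸ t2, --d--▸ t3
  t1 = 0 | (0 + 0)\{c,d} | d.d.d.0 → --d--▸ t4
  t2 = (c.0 + 0\{b,d}) | (0 + 0)\{c,d} | d.d.0 → --c--▸ t4, --d--▸ t5
  t3 = c.0 | c.0 | (0\{b} + b.0) → --b--▸ t6, --c--▸ t7, --c--▸ t8
  t4 = 0 | (0 + 0)\{c,d} | d.d.0 → --d--▸ t9
  t5 = (c.0 + 0\{b,d}) | (0 + 0)\{c,d} | d.0 → --c--▸ t9, --d--▸ t10
  t6 = c.0 | c.0 | 0 → --c--▸ t11, --c--▸ t12
  t7 = 0 | c.0 | (0\{b} + b.0) → --b--▸ t11, --c--▸ t13
  t8 = c.0 | 0 | (0\{b} + b.0) → --b--▸ t12, --c--▸ t13
  t9 = 0 | (0 + 0)\{c,d} | d.0 → --d--▸ t14
  t10 = (c.0 + 0\{b,d}) | (0 + 0)\{c,d} | 0 → --c--▸ t14
  t11 = 0 | c.0 | 0 → --c--▸ t15
  t12 = c.0 | 0 | 0 → --c--▸ t15
  t13 = 0 | 0 | (0\{b} + b.0) → --b--▸ t15
  t14 = 0 | (0 + 0)\{c,d} | 0 → ∅
  t15 = 0 | 0 | 0 → ∅
Partition-refinement fixed point:
  B0 = {s0, t0}
  B1 = {s2, t2}
  B2 = {s4, t4}
  B3 = {s9, t9}
  B4 = {s14, s15, t14, t15}
  B5 = {s5, t5}
  B6 = {s10, s11, s12, t10, t11, t12}
  B7 = {s3, t3}
  B8 = {s7, s8, t7, t8}
  B9 = {s13, t13}
  B10 = {s6, t6}
  B11 = {s1, t1}
s0 ∈ B0, t0 ∈ B0 → same block

YES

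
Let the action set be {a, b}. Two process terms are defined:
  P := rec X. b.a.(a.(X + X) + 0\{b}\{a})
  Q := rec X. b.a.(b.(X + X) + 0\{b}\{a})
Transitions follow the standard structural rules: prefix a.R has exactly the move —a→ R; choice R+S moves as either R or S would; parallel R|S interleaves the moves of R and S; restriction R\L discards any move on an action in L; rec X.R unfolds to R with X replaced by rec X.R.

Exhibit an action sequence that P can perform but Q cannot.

baa

LTS(P): 4 reachable states
  m0 = rec X. b.a.(a.(X + X) + 0\{b}\{a}) :: --b--▸ m1
  m1 = a.(a.((rec X. b.a.(a.(X + X) + 0\{b}\{a})) + (rec X. b.a.(a.(X + X) + 0\{b}\{a}))) + 0\{b}\{a}) :: --a--▸ m2
  m2 = a.((rec X. b.a.(a.(X + X) + 0\{b}\{a})) + (rec X. b.a.(a.(X + X) + 0\{b}\{a}))) + 0\{b}\{a} :: --a--▸ m3
  m3 = (rec X. b.a.(a.(X + X) + 0\{b}\{a})) + (rec X. b.a.(a.(X + X) + 0\{b}\{a})) :: --b--▸ m1
LTS(Q): 4 reachable states
  n0 = rec X. b.a.(b.(X + X) + 0\{b}\{a}) :: --b--▸ n1
  n1 = a.(b.((rec X. b.a.(b.(X + X) + 0\{b}\{a})) + (rec X. b.a.(b.(X + X) + 0\{b}\{a}))) + 0\{b}\{a}) :: --a--▸ n2
  n2 = b.((rec X. b.a.(b.(X + X) + 0\{b}\{a})) + (rec X. b.a.(b.(X + X) + 0\{b}\{a}))) + 0\{b}\{a} :: --b--▸ n3
  n3 = (rec X. b.a.(b.(X + X) + 0\{b}\{a})) + (rec X. b.a.(b.(X + X) + 0\{b}\{a})) :: --b--▸ n1
Executing baa from P (initial set {m0}):
  step 1 (b): {m1}
  step 2 (a): {m2}
  step 3 (a): {m3}
  — P admits the full trace.
Executing baa from Q (initial set {n0}):
  step 1 (b): {n1}
  step 2 (a): {n2}
  step 3 (a): no successor for Q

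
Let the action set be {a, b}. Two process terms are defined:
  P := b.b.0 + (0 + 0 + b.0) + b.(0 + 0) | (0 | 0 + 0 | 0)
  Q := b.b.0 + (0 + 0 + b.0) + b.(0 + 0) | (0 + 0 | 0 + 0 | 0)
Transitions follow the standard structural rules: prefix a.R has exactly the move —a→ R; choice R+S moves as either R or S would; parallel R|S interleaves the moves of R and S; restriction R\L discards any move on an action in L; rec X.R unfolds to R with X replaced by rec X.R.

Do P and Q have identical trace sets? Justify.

YES

P's transition system — 4 states:
  u0 = b.b.0 + (0 + 0 + b.0) + b.(0 + 0) | (0 | 0 + 0 | 0) has moves =b=> u1, =b=> u2, =b=> u3
  u1 = (0 + 0) | (0 | 0 + 0 | 0) has moves (no moves)
  u2 = 0 has moves (no moves)
  u3 = b.0 has moves =b=> u2
Q's transition system — 4 states:
  v0 = b.b.0 + (0 + 0 + b.0) + b.(0 + 0) | (0 + 0 | 0 + 0 | 0) has moves =b=> v1, =b=> v2, =b=> v3
  v1 = (0 + 0) | (0 + 0 | 0 + 0 | 0) has moves (no moves)
  v2 = 0 has moves (no moves)
  v3 = b.0 has moves =b=> v2
Bisimilarity quotient blocks:
  B0 = {u0, v0}
  B1 = {u1, u2, v1, v2}
  B2 = {u3, v3}
u0 ∈ B0, v0 ∈ B0 → same block
Bisimilar ⇒ trace-equivalent.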